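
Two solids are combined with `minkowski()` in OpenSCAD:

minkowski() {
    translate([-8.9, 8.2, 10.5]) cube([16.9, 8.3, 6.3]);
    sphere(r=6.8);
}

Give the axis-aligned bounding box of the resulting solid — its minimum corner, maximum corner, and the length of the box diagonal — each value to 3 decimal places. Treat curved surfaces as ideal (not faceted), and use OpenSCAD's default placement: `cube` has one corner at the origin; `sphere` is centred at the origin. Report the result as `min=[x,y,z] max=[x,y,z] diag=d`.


min=[-15.700,1.400,3.700] max=[14.800,23.300,23.600] diag=42.496

A = translate([-8.9, 8.2, 10.5]) cube([16.9, 8.3, 6.3]) → bbox [-8.9,8.2,10.5] .. [8,16.5,16.8]
B = sphere(r=6.8) → bbox [-6.8,-6.8,-6.8] .. [6.8,6.8,6.8]
lo = A.lo+B.lo = [-8.9-6.8, 8.2-6.8, 10.5-6.8] = [-15.700,1.400,3.700]
hi = A.hi+B.hi = [8+6.8, 16.5+6.8, 16.8+6.8] = [14.800,23.300,23.600]
diag = √(30.5²+21.9²+19.9²) = √1805.87 = 42.496


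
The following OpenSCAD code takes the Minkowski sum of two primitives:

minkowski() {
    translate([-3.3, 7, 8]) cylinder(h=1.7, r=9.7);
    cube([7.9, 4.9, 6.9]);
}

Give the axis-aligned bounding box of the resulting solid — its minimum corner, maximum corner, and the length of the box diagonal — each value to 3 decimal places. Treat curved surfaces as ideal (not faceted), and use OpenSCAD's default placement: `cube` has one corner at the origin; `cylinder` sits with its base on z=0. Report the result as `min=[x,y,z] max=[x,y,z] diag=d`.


A = translate([-3.3, 7, 8]) cylinder(h=1.7, r=9.7) → bbox [-13,-2.7,8] .. [6.4,16.7,9.7]
B = cube([7.9, 4.9, 6.9]) → bbox [0,0,0] .. [7.9,4.9,6.9]
lo = A.lo+B.lo = [-13+0, -2.7+0, 8+0] = [-13.000,-2.700,8.000]
hi = A.hi+B.hi = [6.4+7.9, 16.7+4.9, 9.7+6.9] = [14.300,21.600,16.600]
diag = √(27.3²+24.3²+8.6²) = √1409.74 = 37.547

min=[-13.000,-2.700,8.000] max=[14.300,21.600,16.600] diag=37.547


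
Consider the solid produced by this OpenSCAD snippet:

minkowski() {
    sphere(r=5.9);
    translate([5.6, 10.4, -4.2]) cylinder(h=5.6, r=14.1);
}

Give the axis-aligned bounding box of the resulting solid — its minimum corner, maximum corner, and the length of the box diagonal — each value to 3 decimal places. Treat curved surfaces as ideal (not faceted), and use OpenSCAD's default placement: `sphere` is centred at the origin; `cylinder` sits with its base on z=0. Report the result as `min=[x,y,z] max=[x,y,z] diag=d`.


min=[-14.400,-9.600,-10.100] max=[25.600,30.400,7.300] diag=59.184

A = translate([5.6, 10.4, -4.2]) cylinder(h=5.6, r=14.1) → bbox [-8.5,-3.7,-4.2] .. [19.7,24.5,1.4]
B = sphere(r=5.9) → bbox [-5.9,-5.9,-5.9] .. [5.9,5.9,5.9]
lo = A.lo+B.lo = [-8.5-5.9, -3.7-5.9, -4.2-5.9] = [-14.400,-9.600,-10.100]
hi = A.hi+B.hi = [19.7+5.9, 24.5+5.9, 1.4+5.9] = [25.600,30.400,7.300]
diag = √(40²+40²+17.4²) = √3502.76 = 59.184


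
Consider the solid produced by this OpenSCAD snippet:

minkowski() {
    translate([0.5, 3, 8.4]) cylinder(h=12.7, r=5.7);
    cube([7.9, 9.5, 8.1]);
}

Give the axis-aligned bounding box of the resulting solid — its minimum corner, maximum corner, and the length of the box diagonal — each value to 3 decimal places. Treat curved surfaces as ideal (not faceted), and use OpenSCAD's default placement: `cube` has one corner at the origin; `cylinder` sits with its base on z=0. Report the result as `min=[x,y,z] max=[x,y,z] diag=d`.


A = translate([0.5, 3, 8.4]) cylinder(h=12.7, r=5.7) → bbox [-5.2,-2.7,8.4] .. [6.2,8.7,21.1]
B = cube([7.9, 9.5, 8.1]) → bbox [0,0,0] .. [7.9,9.5,8.1]
lo = A.lo+B.lo = [-5.2+0, -2.7+0, 8.4+0] = [-5.200,-2.700,8.400]
hi = A.hi+B.hi = [6.2+7.9, 8.7+9.5, 21.1+8.1] = [14.100,18.200,29.200]
diag = √(19.3²+20.9²+20.8²) = √1241.94 = 35.241

min=[-5.200,-2.700,8.400] max=[14.100,18.200,29.200] diag=35.241


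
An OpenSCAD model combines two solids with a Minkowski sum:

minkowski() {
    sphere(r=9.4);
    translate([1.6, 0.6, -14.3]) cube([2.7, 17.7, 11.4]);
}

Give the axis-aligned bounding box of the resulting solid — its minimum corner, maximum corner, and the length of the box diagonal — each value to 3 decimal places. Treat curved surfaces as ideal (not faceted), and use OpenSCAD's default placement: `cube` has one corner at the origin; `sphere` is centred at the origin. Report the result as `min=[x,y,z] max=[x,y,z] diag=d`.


min=[-7.800,-8.800,-23.700] max=[13.700,27.700,6.500] diag=52.024

A = translate([1.6, 0.6, -14.3]) cube([2.7, 17.7, 11.4]) → bbox [1.6,0.6,-14.3] .. [4.3,18.3,-2.9]
B = sphere(r=9.4) → bbox [-9.4,-9.4,-9.4] .. [9.4,9.4,9.4]
lo = A.lo+B.lo = [1.6-9.4, 0.6-9.4, -14.3-9.4] = [-7.800,-8.800,-23.700]
hi = A.hi+B.hi = [4.3+9.4, 18.3+9.4, -2.9+9.4] = [13.700,27.700,6.500]
diag = √(21.5²+36.5²+30.2²) = √2706.54 = 52.024


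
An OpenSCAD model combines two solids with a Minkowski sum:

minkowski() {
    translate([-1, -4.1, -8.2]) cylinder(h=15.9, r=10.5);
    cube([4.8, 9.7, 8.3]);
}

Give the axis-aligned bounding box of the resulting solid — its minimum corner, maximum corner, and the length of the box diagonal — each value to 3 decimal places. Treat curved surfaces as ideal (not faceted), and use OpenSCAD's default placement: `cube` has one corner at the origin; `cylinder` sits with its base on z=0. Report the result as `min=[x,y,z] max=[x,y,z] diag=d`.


min=[-11.500,-14.600,-8.200] max=[14.300,16.100,16.000] diag=46.838

A = translate([-1, -4.1, -8.2]) cylinder(h=15.9, r=10.5) → bbox [-11.5,-14.6,-8.2] .. [9.5,6.4,7.7]
B = cube([4.8, 9.7, 8.3]) → bbox [0,0,0] .. [4.8,9.7,8.3]
lo = A.lo+B.lo = [-11.5+0, -14.6+0, -8.2+0] = [-11.500,-14.600,-8.200]
hi = A.hi+B.hi = [9.5+4.8, 6.4+9.7, 7.7+8.3] = [14.300,16.100,16.000]
diag = √(25.8²+30.7²+24.2²) = √2193.77 = 46.838


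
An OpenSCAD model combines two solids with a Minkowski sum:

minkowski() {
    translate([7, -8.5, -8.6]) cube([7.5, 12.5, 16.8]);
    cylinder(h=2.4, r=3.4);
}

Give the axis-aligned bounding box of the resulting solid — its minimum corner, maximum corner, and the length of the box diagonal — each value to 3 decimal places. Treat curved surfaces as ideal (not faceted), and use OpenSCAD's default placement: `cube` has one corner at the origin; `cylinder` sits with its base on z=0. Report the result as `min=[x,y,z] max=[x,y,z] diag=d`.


A = translate([7, -8.5, -8.6]) cube([7.5, 12.5, 16.8]) → bbox [7,-8.5,-8.6] .. [14.5,4,8.2]
B = cylinder(h=2.4, r=3.4) → bbox [-3.4,-3.4,0] .. [3.4,3.4,2.4]
lo = A.lo+B.lo = [7-3.4, -8.5-3.4, -8.6+0] = [3.600,-11.900,-8.600]
hi = A.hi+B.hi = [14.5+3.4, 4+3.4, 8.2+2.4] = [17.900,7.400,10.600]
diag = √(14.3²+19.3²+19.2²) = √945.62 = 30.751

min=[3.600,-11.900,-8.600] max=[17.900,7.400,10.600] diag=30.751


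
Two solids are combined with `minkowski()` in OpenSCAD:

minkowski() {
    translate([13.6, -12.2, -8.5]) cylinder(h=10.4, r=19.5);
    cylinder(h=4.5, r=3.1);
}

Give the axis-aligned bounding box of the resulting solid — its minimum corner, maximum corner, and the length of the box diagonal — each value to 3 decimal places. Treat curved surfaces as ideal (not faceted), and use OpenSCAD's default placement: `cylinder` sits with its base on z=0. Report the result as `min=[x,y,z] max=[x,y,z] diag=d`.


A = translate([13.6, -12.2, -8.5]) cylinder(h=10.4, r=19.5) → bbox [-5.9,-31.7,-8.5] .. [33.1,7.3,1.9]
B = cylinder(h=4.5, r=3.1) → bbox [-3.1,-3.1,0] .. [3.1,3.1,4.5]
lo = A.lo+B.lo = [-5.9-3.1, -31.7-3.1, -8.5+0] = [-9.000,-34.800,-8.500]
hi = A.hi+B.hi = [33.1+3.1, 7.3+3.1, 1.9+4.5] = [36.200,10.400,6.400]
diag = √(45.2²+45.2²+14.9²) = √4308.09 = 65.636

min=[-9.000,-34.800,-8.500] max=[36.200,10.400,6.400] diag=65.636


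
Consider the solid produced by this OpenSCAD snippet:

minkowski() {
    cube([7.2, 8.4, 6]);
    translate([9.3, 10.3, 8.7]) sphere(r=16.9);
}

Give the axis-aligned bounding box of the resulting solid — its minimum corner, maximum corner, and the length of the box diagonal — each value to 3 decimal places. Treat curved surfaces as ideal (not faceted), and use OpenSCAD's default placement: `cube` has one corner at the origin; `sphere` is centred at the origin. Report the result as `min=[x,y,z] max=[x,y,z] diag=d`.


A = translate([9.3, 10.3, 8.7]) sphere(r=16.9) → bbox [-7.6,-6.6,-8.2] .. [26.2,27.2,25.6]
B = cube([7.2, 8.4, 6]) → bbox [0,0,0] .. [7.2,8.4,6]
lo = A.lo+B.lo = [-7.6+0, -6.6+0, -8.2+0] = [-7.600,-6.600,-8.200]
hi = A.hi+B.hi = [26.2+7.2, 27.2+8.4, 25.6+6] = [33.400,35.600,31.600]
diag = √(41²+42.2²+39.8²) = √5045.88 = 71.034

min=[-7.600,-6.600,-8.200] max=[33.400,35.600,31.600] diag=71.034


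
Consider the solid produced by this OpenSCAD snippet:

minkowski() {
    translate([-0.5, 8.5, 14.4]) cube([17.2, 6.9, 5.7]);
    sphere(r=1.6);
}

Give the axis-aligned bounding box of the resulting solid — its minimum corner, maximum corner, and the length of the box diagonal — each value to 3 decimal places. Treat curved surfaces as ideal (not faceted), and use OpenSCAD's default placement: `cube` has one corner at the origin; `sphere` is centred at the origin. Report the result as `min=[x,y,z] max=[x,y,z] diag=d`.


A = translate([-0.5, 8.5, 14.4]) cube([17.2, 6.9, 5.7]) → bbox [-0.5,8.5,14.4] .. [16.7,15.4,20.1]
B = sphere(r=1.6) → bbox [-1.6,-1.6,-1.6] .. [1.6,1.6,1.6]
lo = A.lo+B.lo = [-0.5-1.6, 8.5-1.6, 14.4-1.6] = [-2.100,6.900,12.800]
hi = A.hi+B.hi = [16.7+1.6, 15.4+1.6, 20.1+1.6] = [18.300,17.000,21.700]
diag = √(20.4²+10.1²+8.9²) = √597.38 = 24.441

min=[-2.100,6.900,12.800] max=[18.300,17.000,21.700] diag=24.441


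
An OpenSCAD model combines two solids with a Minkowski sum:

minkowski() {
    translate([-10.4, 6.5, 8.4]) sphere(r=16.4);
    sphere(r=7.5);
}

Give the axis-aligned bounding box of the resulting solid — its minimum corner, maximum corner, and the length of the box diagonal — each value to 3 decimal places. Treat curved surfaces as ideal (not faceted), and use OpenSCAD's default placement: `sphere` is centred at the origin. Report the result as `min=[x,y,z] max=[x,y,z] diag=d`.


A = translate([-10.4, 6.5, 8.4]) sphere(r=16.4) → bbox [-26.8,-9.9,-8] .. [6,22.9,24.8]
B = sphere(r=7.5) → bbox [-7.5,-7.5,-7.5] .. [7.5,7.5,7.5]
lo = A.lo+B.lo = [-26.8-7.5, -9.9-7.5, -8-7.5] = [-34.300,-17.400,-15.500]
hi = A.hi+B.hi = [6+7.5, 22.9+7.5, 24.8+7.5] = [13.500,30.400,32.300]
diag = √(47.8²+47.8²+47.8²) = √6854.52 = 82.792

min=[-34.300,-17.400,-15.500] max=[13.500,30.400,32.300] diag=82.792


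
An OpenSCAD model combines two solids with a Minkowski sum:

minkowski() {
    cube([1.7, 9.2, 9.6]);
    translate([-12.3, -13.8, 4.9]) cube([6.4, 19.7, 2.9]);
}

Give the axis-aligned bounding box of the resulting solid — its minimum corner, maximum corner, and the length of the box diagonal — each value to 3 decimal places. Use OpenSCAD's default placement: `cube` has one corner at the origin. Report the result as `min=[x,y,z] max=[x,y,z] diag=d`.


min=[-12.300,-13.800,4.900] max=[-4.200,15.100,17.400] diag=32.513

A = translate([-12.3, -13.8, 4.9]) cube([6.4, 19.7, 2.9]) → bbox [-12.3,-13.8,4.9] .. [-5.9,5.9,7.8]
B = cube([1.7, 9.2, 9.6]) → bbox [0,0,0] .. [1.7,9.2,9.6]
lo = A.lo+B.lo = [-12.3+0, -13.8+0, 4.9+0] = [-12.300,-13.800,4.900]
hi = A.hi+B.hi = [-5.9+1.7, 5.9+9.2, 7.8+9.6] = [-4.200,15.100,17.400]
diag = √(8.1²+28.9²+12.5²) = √1057.07 = 32.513


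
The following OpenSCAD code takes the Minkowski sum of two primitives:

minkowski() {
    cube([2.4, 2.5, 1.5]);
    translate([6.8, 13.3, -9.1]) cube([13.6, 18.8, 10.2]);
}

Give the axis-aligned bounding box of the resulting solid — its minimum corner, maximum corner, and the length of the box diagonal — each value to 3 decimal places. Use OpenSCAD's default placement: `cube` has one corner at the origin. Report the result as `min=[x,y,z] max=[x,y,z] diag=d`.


A = translate([6.8, 13.3, -9.1]) cube([13.6, 18.8, 10.2]) → bbox [6.8,13.3,-9.1] .. [20.4,32.1,1.1]
B = cube([2.4, 2.5, 1.5]) → bbox [0,0,0] .. [2.4,2.5,1.5]
lo = A.lo+B.lo = [6.8+0, 13.3+0, -9.1+0] = [6.800,13.300,-9.100]
hi = A.hi+B.hi = [20.4+2.4, 32.1+2.5, 1.1+1.5] = [22.800,34.600,2.600]
diag = √(16²+21.3²+11.7²) = √846.58 = 29.096

min=[6.800,13.300,-9.100] max=[22.800,34.600,2.600] diag=29.096


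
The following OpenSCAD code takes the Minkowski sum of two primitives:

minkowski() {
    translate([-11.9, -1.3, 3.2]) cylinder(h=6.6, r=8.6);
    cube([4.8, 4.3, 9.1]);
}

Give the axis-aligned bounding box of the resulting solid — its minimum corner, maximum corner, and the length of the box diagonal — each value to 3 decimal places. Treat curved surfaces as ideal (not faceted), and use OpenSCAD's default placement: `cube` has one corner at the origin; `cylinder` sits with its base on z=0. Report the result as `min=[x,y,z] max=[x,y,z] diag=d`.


min=[-20.500,-9.900,3.200] max=[1.500,11.600,18.900] diag=34.536

A = translate([-11.9, -1.3, 3.2]) cylinder(h=6.6, r=8.6) → bbox [-20.5,-9.9,3.2] .. [-3.3,7.3,9.8]
B = cube([4.8, 4.3, 9.1]) → bbox [0,0,0] .. [4.8,4.3,9.1]
lo = A.lo+B.lo = [-20.5+0, -9.9+0, 3.2+0] = [-20.500,-9.900,3.200]
hi = A.hi+B.hi = [-3.3+4.8, 7.3+4.3, 9.8+9.1] = [1.500,11.600,18.900]
diag = √(22²+21.5²+15.7²) = √1192.74 = 34.536


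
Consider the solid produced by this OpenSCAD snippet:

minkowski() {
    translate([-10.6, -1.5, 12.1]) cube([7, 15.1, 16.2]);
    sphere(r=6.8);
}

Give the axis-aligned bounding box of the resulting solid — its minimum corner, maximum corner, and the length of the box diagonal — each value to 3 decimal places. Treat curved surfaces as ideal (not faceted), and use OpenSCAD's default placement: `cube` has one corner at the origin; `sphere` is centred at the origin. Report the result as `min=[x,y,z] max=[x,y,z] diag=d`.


A = translate([-10.6, -1.5, 12.1]) cube([7, 15.1, 16.2]) → bbox [-10.6,-1.5,12.1] .. [-3.6,13.6,28.3]
B = sphere(r=6.8) → bbox [-6.8,-6.8,-6.8] .. [6.8,6.8,6.8]
lo = A.lo+B.lo = [-10.6-6.8, -1.5-6.8, 12.1-6.8] = [-17.400,-8.300,5.300]
hi = A.hi+B.hi = [-3.6+6.8, 13.6+6.8, 28.3+6.8] = [3.200,20.400,35.100]
diag = √(20.6²+28.7²+29.8²) = √2136.09 = 46.218

min=[-17.400,-8.300,5.300] max=[3.200,20.400,35.100] diag=46.218


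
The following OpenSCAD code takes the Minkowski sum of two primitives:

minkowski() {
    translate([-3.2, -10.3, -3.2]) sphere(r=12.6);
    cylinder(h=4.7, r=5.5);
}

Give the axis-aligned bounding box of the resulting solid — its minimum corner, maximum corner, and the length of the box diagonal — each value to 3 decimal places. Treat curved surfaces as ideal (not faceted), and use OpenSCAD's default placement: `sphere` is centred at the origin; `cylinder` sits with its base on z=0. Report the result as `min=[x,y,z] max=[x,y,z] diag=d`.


A = translate([-3.2, -10.3, -3.2]) sphere(r=12.6) → bbox [-15.8,-22.9,-15.8] .. [9.4,2.3,9.4]
B = cylinder(h=4.7, r=5.5) → bbox [-5.5,-5.5,0] .. [5.5,5.5,4.7]
lo = A.lo+B.lo = [-15.8-5.5, -22.9-5.5, -15.8+0] = [-21.300,-28.400,-15.800]
hi = A.hi+B.hi = [9.4+5.5, 2.3+5.5, 9.4+4.7] = [14.900,7.800,14.100]
diag = √(36.2²+36.2²+29.9²) = √3514.89 = 59.287

min=[-21.300,-28.400,-15.800] max=[14.900,7.800,14.100] diag=59.287


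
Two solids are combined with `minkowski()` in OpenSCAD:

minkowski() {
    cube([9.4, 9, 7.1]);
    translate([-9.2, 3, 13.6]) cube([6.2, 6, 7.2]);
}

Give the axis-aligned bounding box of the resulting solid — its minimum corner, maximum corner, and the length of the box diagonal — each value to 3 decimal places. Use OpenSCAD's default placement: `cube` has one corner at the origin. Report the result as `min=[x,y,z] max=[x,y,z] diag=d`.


A = translate([-9.2, 3, 13.6]) cube([6.2, 6, 7.2]) → bbox [-9.2,3,13.6] .. [-3,9,20.8]
B = cube([9.4, 9, 7.1]) → bbox [0,0,0] .. [9.4,9,7.1]
lo = A.lo+B.lo = [-9.2+0, 3+0, 13.6+0] = [-9.200,3.000,13.600]
hi = A.hi+B.hi = [-3+9.4, 9+9, 20.8+7.1] = [6.400,18.000,27.900]
diag = √(15.6²+15²+14.3²) = √672.85 = 25.939

min=[-9.200,3.000,13.600] max=[6.400,18.000,27.900] diag=25.939


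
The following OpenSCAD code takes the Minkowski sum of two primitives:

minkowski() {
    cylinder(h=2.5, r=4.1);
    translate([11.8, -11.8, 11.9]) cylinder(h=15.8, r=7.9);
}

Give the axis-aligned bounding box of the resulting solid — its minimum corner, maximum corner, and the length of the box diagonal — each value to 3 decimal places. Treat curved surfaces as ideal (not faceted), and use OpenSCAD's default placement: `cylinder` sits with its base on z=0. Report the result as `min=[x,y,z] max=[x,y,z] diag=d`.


min=[-0.200,-23.800,11.900] max=[23.800,0.200,30.200] diag=38.560

A = translate([11.8, -11.8, 11.9]) cylinder(h=15.8, r=7.9) → bbox [3.9,-19.7,11.9] .. [19.7,-3.9,27.7]
B = cylinder(h=2.5, r=4.1) → bbox [-4.1,-4.1,0] .. [4.1,4.1,2.5]
lo = A.lo+B.lo = [3.9-4.1, -19.7-4.1, 11.9+0] = [-0.200,-23.800,11.900]
hi = A.hi+B.hi = [19.7+4.1, -3.9+4.1, 27.7+2.5] = [23.800,0.200,30.200]
diag = √(24²+24²+18.3²) = √1486.89 = 38.560


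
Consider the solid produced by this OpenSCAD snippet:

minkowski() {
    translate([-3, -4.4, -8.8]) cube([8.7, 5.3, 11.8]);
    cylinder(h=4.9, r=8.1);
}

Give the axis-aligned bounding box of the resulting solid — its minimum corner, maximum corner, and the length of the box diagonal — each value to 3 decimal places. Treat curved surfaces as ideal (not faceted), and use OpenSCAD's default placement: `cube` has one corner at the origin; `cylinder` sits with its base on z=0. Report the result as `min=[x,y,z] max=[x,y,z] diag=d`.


min=[-11.100,-12.500,-8.800] max=[13.800,9.000,7.900] diag=36.894

A = translate([-3, -4.4, -8.8]) cube([8.7, 5.3, 11.8]) → bbox [-3,-4.4,-8.8] .. [5.7,0.9,3]
B = cylinder(h=4.9, r=8.1) → bbox [-8.1,-8.1,0] .. [8.1,8.1,4.9]
lo = A.lo+B.lo = [-3-8.1, -4.4-8.1, -8.8+0] = [-11.100,-12.500,-8.800]
hi = A.hi+B.hi = [5.7+8.1, 0.9+8.1, 3+4.9] = [13.800,9.000,7.900]
diag = √(24.9²+21.5²+16.7²) = √1361.15 = 36.894


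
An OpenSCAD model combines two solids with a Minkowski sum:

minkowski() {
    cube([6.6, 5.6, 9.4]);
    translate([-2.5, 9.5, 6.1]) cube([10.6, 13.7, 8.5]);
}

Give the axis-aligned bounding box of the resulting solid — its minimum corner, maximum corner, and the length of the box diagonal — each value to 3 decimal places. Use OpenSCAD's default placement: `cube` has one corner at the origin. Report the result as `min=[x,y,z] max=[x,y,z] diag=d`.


min=[-2.500,9.500,6.100] max=[14.700,28.800,24.000] diag=31.444

A = translate([-2.5, 9.5, 6.1]) cube([10.6, 13.7, 8.5]) → bbox [-2.5,9.5,6.1] .. [8.1,23.2,14.6]
B = cube([6.6, 5.6, 9.4]) → bbox [0,0,0] .. [6.6,5.6,9.4]
lo = A.lo+B.lo = [-2.5+0, 9.5+0, 6.1+0] = [-2.500,9.500,6.100]
hi = A.hi+B.hi = [8.1+6.6, 23.2+5.6, 14.6+9.4] = [14.700,28.800,24.000]
diag = √(17.2²+19.3²+17.9²) = √988.74 = 31.444


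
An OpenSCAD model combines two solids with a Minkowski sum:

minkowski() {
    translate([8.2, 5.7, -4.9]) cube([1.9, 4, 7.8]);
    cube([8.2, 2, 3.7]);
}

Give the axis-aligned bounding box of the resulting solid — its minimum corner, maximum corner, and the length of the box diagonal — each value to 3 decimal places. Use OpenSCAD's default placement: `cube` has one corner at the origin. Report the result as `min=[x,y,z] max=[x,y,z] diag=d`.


A = translate([8.2, 5.7, -4.9]) cube([1.9, 4, 7.8]) → bbox [8.2,5.7,-4.9] .. [10.1,9.7,2.9]
B = cube([8.2, 2, 3.7]) → bbox [0,0,0] .. [8.2,2,3.7]
lo = A.lo+B.lo = [8.2+0, 5.7+0, -4.9+0] = [8.200,5.700,-4.900]
hi = A.hi+B.hi = [10.1+8.2, 9.7+2, 2.9+3.7] = [18.300,11.700,6.600]
diag = √(10.1²+6²+11.5²) = √270.26 = 16.440

min=[8.200,5.700,-4.900] max=[18.300,11.700,6.600] diag=16.440


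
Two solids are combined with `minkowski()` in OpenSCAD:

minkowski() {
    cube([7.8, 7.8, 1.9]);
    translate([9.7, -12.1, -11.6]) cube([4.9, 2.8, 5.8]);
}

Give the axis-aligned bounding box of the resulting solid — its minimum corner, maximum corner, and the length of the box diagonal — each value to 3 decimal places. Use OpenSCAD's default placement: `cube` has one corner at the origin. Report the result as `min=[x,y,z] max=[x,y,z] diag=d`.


A = translate([9.7, -12.1, -11.6]) cube([4.9, 2.8, 5.8]) → bbox [9.7,-12.1,-11.6] .. [14.6,-9.3,-5.8]
B = cube([7.8, 7.8, 1.9]) → bbox [0,0,0] .. [7.8,7.8,1.9]
lo = A.lo+B.lo = [9.7+0, -12.1+0, -11.6+0] = [9.700,-12.100,-11.600]
hi = A.hi+B.hi = [14.6+7.8, -9.3+7.8, -5.8+1.9] = [22.400,-1.500,-3.900]
diag = √(12.7²+10.6²+7.7²) = √332.94 = 18.247

min=[9.700,-12.100,-11.600] max=[22.400,-1.500,-3.900] diag=18.247


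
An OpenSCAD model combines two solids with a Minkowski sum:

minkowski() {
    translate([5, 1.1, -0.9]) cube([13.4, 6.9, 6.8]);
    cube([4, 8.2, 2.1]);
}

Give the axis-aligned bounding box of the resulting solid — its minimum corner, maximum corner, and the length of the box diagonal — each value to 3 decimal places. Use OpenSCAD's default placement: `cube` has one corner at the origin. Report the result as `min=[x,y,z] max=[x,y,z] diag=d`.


min=[5.000,1.100,-0.900] max=[22.400,16.200,8.000] diag=24.698

A = translate([5, 1.1, -0.9]) cube([13.4, 6.9, 6.8]) → bbox [5,1.1,-0.9] .. [18.4,8,5.9]
B = cube([4, 8.2, 2.1]) → bbox [0,0,0] .. [4,8.2,2.1]
lo = A.lo+B.lo = [5+0, 1.1+0, -0.9+0] = [5.000,1.100,-0.900]
hi = A.hi+B.hi = [18.4+4, 8+8.2, 5.9+2.1] = [22.400,16.200,8.000]
diag = √(17.4²+15.1²+8.9²) = √609.98 = 24.698


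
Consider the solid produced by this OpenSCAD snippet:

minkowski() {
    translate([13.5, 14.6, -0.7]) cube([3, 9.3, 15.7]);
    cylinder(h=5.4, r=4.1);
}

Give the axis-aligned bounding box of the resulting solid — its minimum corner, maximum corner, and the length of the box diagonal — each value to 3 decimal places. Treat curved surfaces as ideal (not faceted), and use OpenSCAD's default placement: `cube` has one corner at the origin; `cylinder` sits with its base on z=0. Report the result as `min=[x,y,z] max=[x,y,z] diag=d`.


min=[9.400,10.500,-0.700] max=[20.600,28.000,20.400] diag=29.612

A = translate([13.5, 14.6, -0.7]) cube([3, 9.3, 15.7]) → bbox [13.5,14.6,-0.7] .. [16.5,23.9,15]
B = cylinder(h=5.4, r=4.1) → bbox [-4.1,-4.1,0] .. [4.1,4.1,5.4]
lo = A.lo+B.lo = [13.5-4.1, 14.6-4.1, -0.7+0] = [9.400,10.500,-0.700]
hi = A.hi+B.hi = [16.5+4.1, 23.9+4.1, 15+5.4] = [20.600,28.000,20.400]
diag = √(11.2²+17.5²+21.1²) = √876.9 = 29.612


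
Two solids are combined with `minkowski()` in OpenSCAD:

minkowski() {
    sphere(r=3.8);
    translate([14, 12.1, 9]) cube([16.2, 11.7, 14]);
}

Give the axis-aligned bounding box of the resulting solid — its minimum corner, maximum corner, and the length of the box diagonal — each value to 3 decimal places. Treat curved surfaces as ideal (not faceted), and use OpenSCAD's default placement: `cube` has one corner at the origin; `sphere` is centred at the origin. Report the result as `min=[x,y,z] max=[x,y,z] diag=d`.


A = translate([14, 12.1, 9]) cube([16.2, 11.7, 14]) → bbox [14,12.1,9] .. [30.2,23.8,23]
B = sphere(r=3.8) → bbox [-3.8,-3.8,-3.8] .. [3.8,3.8,3.8]
lo = A.lo+B.lo = [14-3.8, 12.1-3.8, 9-3.8] = [10.200,8.300,5.200]
hi = A.hi+B.hi = [30.2+3.8, 23.8+3.8, 23+3.8] = [34.000,27.600,26.800]
diag = √(23.8²+19.3²+21.6²) = √1405.49 = 37.490

min=[10.200,8.300,5.200] max=[34.000,27.600,26.800] diag=37.490


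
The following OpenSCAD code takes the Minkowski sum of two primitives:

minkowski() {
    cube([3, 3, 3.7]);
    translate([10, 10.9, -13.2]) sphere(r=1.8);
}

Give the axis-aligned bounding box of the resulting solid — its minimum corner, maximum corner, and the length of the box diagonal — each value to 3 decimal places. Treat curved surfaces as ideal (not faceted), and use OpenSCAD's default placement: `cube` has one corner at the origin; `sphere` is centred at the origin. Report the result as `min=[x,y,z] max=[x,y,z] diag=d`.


min=[8.200,9.100,-15.000] max=[14.800,15.700,-7.700] diag=11.849

A = translate([10, 10.9, -13.2]) sphere(r=1.8) → bbox [8.2,9.1,-15] .. [11.8,12.7,-11.4]
B = cube([3, 3, 3.7]) → bbox [0,0,0] .. [3,3,3.7]
lo = A.lo+B.lo = [8.2+0, 9.1+0, -15+0] = [8.200,9.100,-15.000]
hi = A.hi+B.hi = [11.8+3, 12.7+3, -11.4+3.7] = [14.800,15.700,-7.700]
diag = √(6.6²+6.6²+7.3²) = √140.41 = 11.849


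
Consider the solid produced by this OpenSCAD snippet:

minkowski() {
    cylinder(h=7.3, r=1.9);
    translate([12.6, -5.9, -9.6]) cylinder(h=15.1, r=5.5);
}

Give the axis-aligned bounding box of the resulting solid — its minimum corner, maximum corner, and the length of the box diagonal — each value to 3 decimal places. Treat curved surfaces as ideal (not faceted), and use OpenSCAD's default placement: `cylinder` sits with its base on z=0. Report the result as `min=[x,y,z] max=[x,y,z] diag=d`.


min=[5.200,-13.300,-9.600] max=[20.000,1.500,12.800] diag=30.657

A = translate([12.6, -5.9, -9.6]) cylinder(h=15.1, r=5.5) → bbox [7.1,-11.4,-9.6] .. [18.1,-0.4,5.5]
B = cylinder(h=7.3, r=1.9) → bbox [-1.9,-1.9,0] .. [1.9,1.9,7.3]
lo = A.lo+B.lo = [7.1-1.9, -11.4-1.9, -9.6+0] = [5.200,-13.300,-9.600]
hi = A.hi+B.hi = [18.1+1.9, -0.4+1.9, 5.5+7.3] = [20.000,1.500,12.800]
diag = √(14.8²+14.8²+22.4²) = √939.84 = 30.657


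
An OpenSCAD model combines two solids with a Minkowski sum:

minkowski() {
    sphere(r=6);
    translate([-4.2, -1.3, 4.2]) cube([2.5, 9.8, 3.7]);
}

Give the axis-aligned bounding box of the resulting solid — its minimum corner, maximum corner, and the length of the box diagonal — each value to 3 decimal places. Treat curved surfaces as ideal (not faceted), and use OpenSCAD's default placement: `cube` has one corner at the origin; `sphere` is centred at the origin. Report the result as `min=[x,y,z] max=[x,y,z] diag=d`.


A = translate([-4.2, -1.3, 4.2]) cube([2.5, 9.8, 3.7]) → bbox [-4.2,-1.3,4.2] .. [-1.7,8.5,7.9]
B = sphere(r=6) → bbox [-6,-6,-6] .. [6,6,6]
lo = A.lo+B.lo = [-4.2-6, -1.3-6, 4.2-6] = [-10.200,-7.300,-1.800]
hi = A.hi+B.hi = [-1.7+6, 8.5+6, 7.9+6] = [4.300,14.500,13.900]
diag = √(14.5²+21.8²+15.7²) = √931.98 = 30.528

min=[-10.200,-7.300,-1.800] max=[4.300,14.500,13.900] diag=30.528


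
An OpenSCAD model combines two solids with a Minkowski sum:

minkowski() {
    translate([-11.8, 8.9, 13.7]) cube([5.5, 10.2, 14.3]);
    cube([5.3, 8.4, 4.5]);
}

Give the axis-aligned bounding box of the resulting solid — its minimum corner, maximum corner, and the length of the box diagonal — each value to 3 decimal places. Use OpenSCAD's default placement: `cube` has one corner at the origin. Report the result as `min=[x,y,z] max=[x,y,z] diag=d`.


min=[-11.800,8.900,13.700] max=[-1.000,27.500,32.500] diag=28.566

A = translate([-11.8, 8.9, 13.7]) cube([5.5, 10.2, 14.3]) → bbox [-11.8,8.9,13.7] .. [-6.3,19.1,28]
B = cube([5.3, 8.4, 4.5]) → bbox [0,0,0] .. [5.3,8.4,4.5]
lo = A.lo+B.lo = [-11.8+0, 8.9+0, 13.7+0] = [-11.800,8.900,13.700]
hi = A.hi+B.hi = [-6.3+5.3, 19.1+8.4, 28+4.5] = [-1.000,27.500,32.500]
diag = √(10.8²+18.6²+18.8²) = √816.04 = 28.566


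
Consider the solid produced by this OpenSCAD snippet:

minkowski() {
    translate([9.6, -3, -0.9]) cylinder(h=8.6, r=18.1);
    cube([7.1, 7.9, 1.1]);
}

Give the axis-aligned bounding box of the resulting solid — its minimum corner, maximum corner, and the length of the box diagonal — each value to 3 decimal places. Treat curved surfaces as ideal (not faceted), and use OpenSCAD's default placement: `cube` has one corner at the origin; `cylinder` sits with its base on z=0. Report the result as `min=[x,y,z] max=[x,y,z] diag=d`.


min=[-8.500,-21.100,-0.900] max=[34.800,23.000,8.800] diag=62.560

A = translate([9.6, -3, -0.9]) cylinder(h=8.6, r=18.1) → bbox [-8.5,-21.1,-0.9] .. [27.7,15.1,7.7]
B = cube([7.1, 7.9, 1.1]) → bbox [0,0,0] .. [7.1,7.9,1.1]
lo = A.lo+B.lo = [-8.5+0, -21.1+0, -0.9+0] = [-8.500,-21.100,-0.900]
hi = A.hi+B.hi = [27.7+7.1, 15.1+7.9, 7.7+1.1] = [34.800,23.000,8.800]
diag = √(43.3²+44.1²+9.7²) = √3913.79 = 62.560


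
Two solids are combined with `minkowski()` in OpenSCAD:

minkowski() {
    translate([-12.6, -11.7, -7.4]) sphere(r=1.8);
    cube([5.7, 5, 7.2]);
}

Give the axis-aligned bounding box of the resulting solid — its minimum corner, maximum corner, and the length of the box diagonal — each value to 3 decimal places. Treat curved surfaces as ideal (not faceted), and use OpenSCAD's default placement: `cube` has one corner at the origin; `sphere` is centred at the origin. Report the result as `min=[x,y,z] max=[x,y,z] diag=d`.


min=[-14.400,-13.500,-9.200] max=[-5.100,-4.900,1.600] diag=16.646

A = translate([-12.6, -11.7, -7.4]) sphere(r=1.8) → bbox [-14.4,-13.5,-9.2] .. [-10.8,-9.9,-5.6]
B = cube([5.7, 5, 7.2]) → bbox [0,0,0] .. [5.7,5,7.2]
lo = A.lo+B.lo = [-14.4+0, -13.5+0, -9.2+0] = [-14.400,-13.500,-9.200]
hi = A.hi+B.hi = [-10.8+5.7, -9.9+5, -5.6+7.2] = [-5.100,-4.900,1.600]
diag = √(9.3²+8.6²+10.8²) = √277.09 = 16.646


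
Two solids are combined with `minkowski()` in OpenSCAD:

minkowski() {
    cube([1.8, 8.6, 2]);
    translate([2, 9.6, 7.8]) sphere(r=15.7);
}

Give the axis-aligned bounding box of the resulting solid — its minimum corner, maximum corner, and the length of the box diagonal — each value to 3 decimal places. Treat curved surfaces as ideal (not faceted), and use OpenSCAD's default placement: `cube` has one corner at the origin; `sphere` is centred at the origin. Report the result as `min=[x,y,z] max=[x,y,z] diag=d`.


min=[-13.700,-6.100,-7.900] max=[19.500,33.900,25.500] diag=61.788

A = translate([2, 9.6, 7.8]) sphere(r=15.7) → bbox [-13.7,-6.1,-7.9] .. [17.7,25.3,23.5]
B = cube([1.8, 8.6, 2]) → bbox [0,0,0] .. [1.8,8.6,2]
lo = A.lo+B.lo = [-13.7+0, -6.1+0, -7.9+0] = [-13.700,-6.100,-7.900]
hi = A.hi+B.hi = [17.7+1.8, 25.3+8.6, 23.5+2] = [19.500,33.900,25.500]
diag = √(33.2²+40²+33.4²) = √3817.8 = 61.788


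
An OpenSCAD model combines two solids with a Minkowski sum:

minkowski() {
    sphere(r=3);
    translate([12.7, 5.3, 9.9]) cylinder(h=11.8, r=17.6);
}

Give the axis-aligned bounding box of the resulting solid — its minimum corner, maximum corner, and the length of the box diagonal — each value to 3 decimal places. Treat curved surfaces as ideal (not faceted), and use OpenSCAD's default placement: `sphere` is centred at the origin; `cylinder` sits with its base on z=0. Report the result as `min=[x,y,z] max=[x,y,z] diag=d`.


min=[-7.900,-15.300,6.900] max=[33.300,25.900,24.700] diag=60.924

A = translate([12.7, 5.3, 9.9]) cylinder(h=11.8, r=17.6) → bbox [-4.9,-12.3,9.9] .. [30.3,22.9,21.7]
B = sphere(r=3) → bbox [-3,-3,-3] .. [3,3,3]
lo = A.lo+B.lo = [-4.9-3, -12.3-3, 9.9-3] = [-7.900,-15.300,6.900]
hi = A.hi+B.hi = [30.3+3, 22.9+3, 21.7+3] = [33.300,25.900,24.700]
diag = √(41.2²+41.2²+17.8²) = √3711.72 = 60.924


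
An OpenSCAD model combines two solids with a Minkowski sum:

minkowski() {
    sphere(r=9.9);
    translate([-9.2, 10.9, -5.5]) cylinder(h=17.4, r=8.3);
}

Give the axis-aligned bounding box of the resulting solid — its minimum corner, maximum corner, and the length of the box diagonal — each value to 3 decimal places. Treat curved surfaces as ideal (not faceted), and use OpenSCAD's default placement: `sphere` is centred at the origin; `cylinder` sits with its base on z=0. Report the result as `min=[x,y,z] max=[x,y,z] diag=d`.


A = translate([-9.2, 10.9, -5.5]) cylinder(h=17.4, r=8.3) → bbox [-17.5,2.6,-5.5] .. [-0.9,19.2,11.9]
B = sphere(r=9.9) → bbox [-9.9,-9.9,-9.9] .. [9.9,9.9,9.9]
lo = A.lo+B.lo = [-17.5-9.9, 2.6-9.9, -5.5-9.9] = [-27.400,-7.300,-15.400]
hi = A.hi+B.hi = [-0.9+9.9, 19.2+9.9, 11.9+9.9] = [9.000,29.100,21.800]
diag = √(36.4²+36.4²+37.2²) = √4033.76 = 63.512

min=[-27.400,-7.300,-15.400] max=[9.000,29.100,21.800] diag=63.512


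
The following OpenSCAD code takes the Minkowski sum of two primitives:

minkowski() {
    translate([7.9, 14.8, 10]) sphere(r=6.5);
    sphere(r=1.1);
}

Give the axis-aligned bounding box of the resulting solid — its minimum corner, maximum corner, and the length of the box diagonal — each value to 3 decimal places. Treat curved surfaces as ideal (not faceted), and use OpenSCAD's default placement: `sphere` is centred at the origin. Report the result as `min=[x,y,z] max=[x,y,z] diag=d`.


A = translate([7.9, 14.8, 10]) sphere(r=6.5) → bbox [1.4,8.3,3.5] .. [14.4,21.3,16.5]
B = sphere(r=1.1) → bbox [-1.1,-1.1,-1.1] .. [1.1,1.1,1.1]
lo = A.lo+B.lo = [1.4-1.1, 8.3-1.1, 3.5-1.1] = [0.300,7.200,2.400]
hi = A.hi+B.hi = [14.4+1.1, 21.3+1.1, 16.5+1.1] = [15.500,22.400,17.600]
diag = √(15.2²+15.2²+15.2²) = √693.12 = 26.327

min=[0.300,7.200,2.400] max=[15.500,22.400,17.600] diag=26.327


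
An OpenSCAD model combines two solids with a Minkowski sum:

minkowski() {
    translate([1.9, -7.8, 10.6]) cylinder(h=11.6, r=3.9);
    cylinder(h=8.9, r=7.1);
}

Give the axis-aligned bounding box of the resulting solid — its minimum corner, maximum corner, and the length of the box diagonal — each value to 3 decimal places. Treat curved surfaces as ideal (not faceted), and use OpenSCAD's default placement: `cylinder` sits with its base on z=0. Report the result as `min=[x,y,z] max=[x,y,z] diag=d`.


min=[-9.100,-18.800,10.600] max=[12.900,3.200,31.100] diag=37.259

A = translate([1.9, -7.8, 10.6]) cylinder(h=11.6, r=3.9) → bbox [-2,-11.7,10.6] .. [5.8,-3.9,22.2]
B = cylinder(h=8.9, r=7.1) → bbox [-7.1,-7.1,0] .. [7.1,7.1,8.9]
lo = A.lo+B.lo = [-2-7.1, -11.7-7.1, 10.6+0] = [-9.100,-18.800,10.600]
hi = A.hi+B.hi = [5.8+7.1, -3.9+7.1, 22.2+8.9] = [12.900,3.200,31.100]
diag = √(22²+22²+20.5²) = √1388.25 = 37.259


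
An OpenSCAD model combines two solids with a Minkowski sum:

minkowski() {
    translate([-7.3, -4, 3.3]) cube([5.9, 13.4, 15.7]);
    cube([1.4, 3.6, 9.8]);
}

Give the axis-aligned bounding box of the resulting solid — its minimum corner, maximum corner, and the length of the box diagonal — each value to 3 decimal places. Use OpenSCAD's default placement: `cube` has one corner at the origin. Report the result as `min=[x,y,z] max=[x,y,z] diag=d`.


min=[-7.300,-4.000,3.300] max=[0.000,13.000,28.800] diag=31.505

A = translate([-7.3, -4, 3.3]) cube([5.9, 13.4, 15.7]) → bbox [-7.3,-4,3.3] .. [-1.4,9.4,19]
B = cube([1.4, 3.6, 9.8]) → bbox [0,0,0] .. [1.4,3.6,9.8]
lo = A.lo+B.lo = [-7.3+0, -4+0, 3.3+0] = [-7.300,-4.000,3.300]
hi = A.hi+B.hi = [-1.4+1.4, 9.4+3.6, 19+9.8] = [0.000,13.000,28.800]
diag = √(7.3²+17²+25.5²) = √992.54 = 31.505


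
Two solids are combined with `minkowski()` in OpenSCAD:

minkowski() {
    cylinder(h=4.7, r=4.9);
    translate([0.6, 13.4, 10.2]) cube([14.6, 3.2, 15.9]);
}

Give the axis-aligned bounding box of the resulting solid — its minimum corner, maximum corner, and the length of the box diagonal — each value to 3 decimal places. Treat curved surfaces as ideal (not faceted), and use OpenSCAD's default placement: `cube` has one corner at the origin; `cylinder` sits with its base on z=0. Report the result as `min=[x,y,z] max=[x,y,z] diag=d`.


min=[-4.300,8.500,10.200] max=[20.100,21.500,30.800] diag=34.478

A = translate([0.6, 13.4, 10.2]) cube([14.6, 3.2, 15.9]) → bbox [0.6,13.4,10.2] .. [15.2,16.6,26.1]
B = cylinder(h=4.7, r=4.9) → bbox [-4.9,-4.9,0] .. [4.9,4.9,4.7]
lo = A.lo+B.lo = [0.6-4.9, 13.4-4.9, 10.2+0] = [-4.300,8.500,10.200]
hi = A.hi+B.hi = [15.2+4.9, 16.6+4.9, 26.1+4.7] = [20.100,21.500,30.800]
diag = √(24.4²+13²+20.6²) = √1188.72 = 34.478


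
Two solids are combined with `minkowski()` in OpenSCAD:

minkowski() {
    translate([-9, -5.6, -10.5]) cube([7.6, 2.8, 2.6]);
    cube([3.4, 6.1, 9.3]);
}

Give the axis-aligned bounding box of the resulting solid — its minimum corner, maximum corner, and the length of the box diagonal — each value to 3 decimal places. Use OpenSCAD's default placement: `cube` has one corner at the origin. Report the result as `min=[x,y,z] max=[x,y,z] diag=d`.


min=[-9.000,-5.600,-10.500] max=[2.000,3.300,1.400] diag=18.488

A = translate([-9, -5.6, -10.5]) cube([7.6, 2.8, 2.6]) → bbox [-9,-5.6,-10.5] .. [-1.4,-2.8,-7.9]
B = cube([3.4, 6.1, 9.3]) → bbox [0,0,0] .. [3.4,6.1,9.3]
lo = A.lo+B.lo = [-9+0, -5.6+0, -10.5+0] = [-9.000,-5.600,-10.500]
hi = A.hi+B.hi = [-1.4+3.4, -2.8+6.1, -7.9+9.3] = [2.000,3.300,1.400]
diag = √(11²+8.9²+11.9²) = √341.82 = 18.488


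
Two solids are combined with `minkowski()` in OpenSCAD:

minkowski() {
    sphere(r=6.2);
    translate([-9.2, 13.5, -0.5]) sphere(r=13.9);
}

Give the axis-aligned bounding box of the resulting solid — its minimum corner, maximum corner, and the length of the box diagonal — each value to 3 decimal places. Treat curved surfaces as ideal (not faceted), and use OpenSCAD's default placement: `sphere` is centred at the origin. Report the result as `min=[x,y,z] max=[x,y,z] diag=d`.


A = translate([-9.2, 13.5, -0.5]) sphere(r=13.9) → bbox [-23.1,-0.4,-14.4] .. [4.7,27.4,13.4]
B = sphere(r=6.2) → bbox [-6.2,-6.2,-6.2] .. [6.2,6.2,6.2]
lo = A.lo+B.lo = [-23.1-6.2, -0.4-6.2, -14.4-6.2] = [-29.300,-6.600,-20.600]
hi = A.hi+B.hi = [4.7+6.2, 27.4+6.2, 13.4+6.2] = [10.900,33.600,19.600]
diag = √(40.2²+40.2²+40.2²) = √4848.12 = 69.628

min=[-29.300,-6.600,-20.600] max=[10.900,33.600,19.600] diag=69.628


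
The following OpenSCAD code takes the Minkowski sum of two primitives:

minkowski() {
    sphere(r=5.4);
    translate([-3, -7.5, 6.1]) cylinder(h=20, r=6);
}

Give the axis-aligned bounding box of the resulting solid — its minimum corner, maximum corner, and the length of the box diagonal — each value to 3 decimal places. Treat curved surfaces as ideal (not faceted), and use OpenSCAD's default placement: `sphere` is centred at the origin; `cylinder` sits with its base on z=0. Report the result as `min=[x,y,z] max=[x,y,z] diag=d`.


A = translate([-3, -7.5, 6.1]) cylinder(h=20, r=6) → bbox [-9,-13.5,6.1] .. [3,-1.5,26.1]
B = sphere(r=5.4) → bbox [-5.4,-5.4,-5.4] .. [5.4,5.4,5.4]
lo = A.lo+B.lo = [-9-5.4, -13.5-5.4, 6.1-5.4] = [-14.400,-18.900,0.700]
hi = A.hi+B.hi = [3+5.4, -1.5+5.4, 26.1+5.4] = [8.400,3.900,31.500]
diag = √(22.8²+22.8²+30.8²) = √1988.32 = 44.591

min=[-14.400,-18.900,0.700] max=[8.400,3.900,31.500] diag=44.591


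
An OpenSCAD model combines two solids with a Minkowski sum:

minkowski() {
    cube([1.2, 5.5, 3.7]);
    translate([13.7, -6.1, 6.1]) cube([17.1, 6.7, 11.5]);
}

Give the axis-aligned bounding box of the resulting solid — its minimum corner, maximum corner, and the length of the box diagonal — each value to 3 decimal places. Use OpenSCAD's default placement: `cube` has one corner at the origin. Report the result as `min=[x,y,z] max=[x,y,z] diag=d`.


min=[13.700,-6.100,6.100] max=[32.000,6.100,21.300] diag=26.735

A = translate([13.7, -6.1, 6.1]) cube([17.1, 6.7, 11.5]) → bbox [13.7,-6.1,6.1] .. [30.8,0.6,17.6]
B = cube([1.2, 5.5, 3.7]) → bbox [0,0,0] .. [1.2,5.5,3.7]
lo = A.lo+B.lo = [13.7+0, -6.1+0, 6.1+0] = [13.700,-6.100,6.100]
hi = A.hi+B.hi = [30.8+1.2, 0.6+5.5, 17.6+3.7] = [32.000,6.100,21.300]
diag = √(18.3²+12.2²+15.2²) = √714.77 = 26.735


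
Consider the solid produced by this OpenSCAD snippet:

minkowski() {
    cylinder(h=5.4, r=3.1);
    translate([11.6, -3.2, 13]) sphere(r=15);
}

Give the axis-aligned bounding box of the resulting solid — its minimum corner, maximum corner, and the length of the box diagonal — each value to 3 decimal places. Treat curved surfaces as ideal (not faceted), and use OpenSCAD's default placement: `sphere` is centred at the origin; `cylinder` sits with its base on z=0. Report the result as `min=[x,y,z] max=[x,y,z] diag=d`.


A = translate([11.6, -3.2, 13]) sphere(r=15) → bbox [-3.4,-18.2,-2] .. [26.6,11.8,28]
B = cylinder(h=5.4, r=3.1) → bbox [-3.1,-3.1,0] .. [3.1,3.1,5.4]
lo = A.lo+B.lo = [-3.4-3.1, -18.2-3.1, -2+0] = [-6.500,-21.300,-2.000]
hi = A.hi+B.hi = [26.6+3.1, 11.8+3.1, 28+5.4] = [29.700,14.900,33.400]
diag = √(36.2²+36.2²+35.4²) = √3874.04 = 62.242

min=[-6.500,-21.300,-2.000] max=[29.700,14.900,33.400] diag=62.242


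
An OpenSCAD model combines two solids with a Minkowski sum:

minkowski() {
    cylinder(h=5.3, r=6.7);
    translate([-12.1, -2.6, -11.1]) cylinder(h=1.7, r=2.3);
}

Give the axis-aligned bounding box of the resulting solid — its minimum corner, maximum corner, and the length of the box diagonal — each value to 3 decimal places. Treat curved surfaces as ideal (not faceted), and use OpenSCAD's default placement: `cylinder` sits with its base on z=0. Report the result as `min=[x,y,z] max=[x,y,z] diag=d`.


A = translate([-12.1, -2.6, -11.1]) cylinder(h=1.7, r=2.3) → bbox [-14.4,-4.9,-11.1] .. [-9.8,-0.3,-9.4]
B = cylinder(h=5.3, r=6.7) → bbox [-6.7,-6.7,0] .. [6.7,6.7,5.3]
lo = A.lo+B.lo = [-14.4-6.7, -4.9-6.7, -11.1+0] = [-21.100,-11.600,-11.100]
hi = A.hi+B.hi = [-9.8+6.7, -0.3+6.7, -9.4+5.3] = [-3.100,6.400,-4.100]
diag = √(18²+18²+7²) = √697 = 26.401

min=[-21.100,-11.600,-11.100] max=[-3.100,6.400,-4.100] diag=26.401
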